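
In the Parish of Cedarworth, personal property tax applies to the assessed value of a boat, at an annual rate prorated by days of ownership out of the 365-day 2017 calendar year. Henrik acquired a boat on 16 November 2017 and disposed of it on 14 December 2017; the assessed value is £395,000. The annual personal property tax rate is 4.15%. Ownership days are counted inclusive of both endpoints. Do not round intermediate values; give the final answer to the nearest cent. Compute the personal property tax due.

£1,302.42

Days held (16 November – 14 December 2017): 29 out of 365
Tax = £395,000 × 4.15% × 29/365 = £1,302.4178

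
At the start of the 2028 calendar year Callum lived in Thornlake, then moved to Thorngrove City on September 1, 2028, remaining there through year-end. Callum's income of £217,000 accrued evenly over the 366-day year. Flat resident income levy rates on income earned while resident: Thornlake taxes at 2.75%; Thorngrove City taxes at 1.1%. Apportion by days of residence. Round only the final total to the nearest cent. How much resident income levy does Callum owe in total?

Thornlake, January 1 – August 31, 2028: 244 days → £217,000 × 2.75% × 244/366 = £3,978.3333
Thorngrove City, September 1 – December 31, 2028: 122 days → £217,000 × 1.1% × 122/366 = £795.6667
Total = £4,774.0000

£4,774.00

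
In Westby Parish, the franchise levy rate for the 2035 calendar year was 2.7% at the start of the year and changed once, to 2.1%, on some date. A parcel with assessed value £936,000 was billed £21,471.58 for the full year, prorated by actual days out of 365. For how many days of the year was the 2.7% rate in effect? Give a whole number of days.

Let d = days at the first rate; then 365 − d days at the second rate.
£936,000 × [2.7%·d + 2.1%·(365−d)] / 365 = £21,471.58
Solving gives d = 118, so the new rate took effect on 29 Apr 2035.

118 days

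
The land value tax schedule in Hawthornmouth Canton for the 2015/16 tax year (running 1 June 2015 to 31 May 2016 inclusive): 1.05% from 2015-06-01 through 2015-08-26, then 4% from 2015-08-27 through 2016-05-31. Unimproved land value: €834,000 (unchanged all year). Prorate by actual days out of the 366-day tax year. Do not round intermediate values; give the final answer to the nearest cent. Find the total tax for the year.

€27,511.75

2015-06-01 to 2015-08-26: 87 days at 1.05% → €834,000 × 1.05% × 87/366 = €2,081.5820
2015-08-27 to 2016-05-31: 279 days at 4% → €834,000 × 4% × 279/366 = €25,430.1639
Total = €27,511.7459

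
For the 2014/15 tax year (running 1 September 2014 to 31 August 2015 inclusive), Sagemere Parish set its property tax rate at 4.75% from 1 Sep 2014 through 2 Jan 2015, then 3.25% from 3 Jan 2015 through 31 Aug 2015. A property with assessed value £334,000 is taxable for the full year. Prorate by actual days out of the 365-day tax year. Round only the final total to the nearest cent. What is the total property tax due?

1 Sep 2014 – 2 Jan 2015: 124 days at 4.75% → £334,000 × 4.75% × 124/365 = £5,389.7534
3 Jan – 31 Aug 2015: 241 days at 3.25% → £334,000 × 3.25% × 241/365 = £7,167.2740
Total = £12,557.0274

£12,557.03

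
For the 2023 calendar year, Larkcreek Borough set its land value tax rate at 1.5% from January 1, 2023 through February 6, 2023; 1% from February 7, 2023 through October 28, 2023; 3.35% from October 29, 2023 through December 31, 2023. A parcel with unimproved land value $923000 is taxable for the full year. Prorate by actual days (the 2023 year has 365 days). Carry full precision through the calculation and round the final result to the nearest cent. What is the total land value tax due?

January 1 – February 6, 2023: 37 days at 1.5% → $923000 × 1.5% × 37/365 = $1403.4658
February 7 – October 28, 2023: 264 days at 1% → $923000 × 1% × 264/365 = $6675.9452
October 29 – December 31, 2023: 64 days at 3.35% → $923000 × 3.35% × 64/365 = $5421.6767
Total = $13501.0877

$13501.09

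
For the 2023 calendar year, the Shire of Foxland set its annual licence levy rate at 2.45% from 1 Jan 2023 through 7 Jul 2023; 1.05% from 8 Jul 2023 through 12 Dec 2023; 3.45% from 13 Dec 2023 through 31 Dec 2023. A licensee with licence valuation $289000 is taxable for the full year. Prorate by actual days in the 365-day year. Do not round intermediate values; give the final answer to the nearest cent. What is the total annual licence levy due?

1 Jan – 7 Jul 2023: 188 days at 2.45% → $289000 × 2.45% × 188/365 = $3646.9425
8 Jul – 12 Dec 2023: 158 days at 1.05% → $289000 × 1.05% × 158/365 = $1313.5644
13 Dec – 31 Dec 2023: 19 days at 3.45% → $289000 × 3.45% × 19/365 = $519.0123
Total = $5479.5192

$5479.52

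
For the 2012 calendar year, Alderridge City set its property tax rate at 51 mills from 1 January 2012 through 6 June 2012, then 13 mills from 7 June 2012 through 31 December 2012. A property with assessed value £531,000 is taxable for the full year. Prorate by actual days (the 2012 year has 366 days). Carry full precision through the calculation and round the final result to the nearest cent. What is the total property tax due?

1 January – 6 June 2012: 158 days at 51 mills → £531,000 × 5.1% × 158/366 = £11,690.7049
7 June – 31 December 2012: 208 days at 13 mills → £531,000 × 1.3% × 208/366 = £3,923.0164
Total = £15,613.7213

£15,613.72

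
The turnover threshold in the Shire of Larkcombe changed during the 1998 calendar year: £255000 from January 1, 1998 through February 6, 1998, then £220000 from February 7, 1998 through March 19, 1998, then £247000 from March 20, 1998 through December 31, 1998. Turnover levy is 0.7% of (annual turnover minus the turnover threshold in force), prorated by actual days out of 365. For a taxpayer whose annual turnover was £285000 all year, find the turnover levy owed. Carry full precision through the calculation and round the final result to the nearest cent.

January 1 – February 6, 1998: 37 days, exemption £255000 → (£285000 − £255000) × 0.7% × 37/365 = £21.2877
February 7 – March 19, 1998: 41 days, exemption £220000 → (£285000 − £220000) × 0.7% × 41/365 = £51.1096
March 20 – December 31, 1998: 287 days, exemption £247000 → (£285000 − £247000) × 0.7% × 287/365 = £209.1562
Total = £281.5534

£281.55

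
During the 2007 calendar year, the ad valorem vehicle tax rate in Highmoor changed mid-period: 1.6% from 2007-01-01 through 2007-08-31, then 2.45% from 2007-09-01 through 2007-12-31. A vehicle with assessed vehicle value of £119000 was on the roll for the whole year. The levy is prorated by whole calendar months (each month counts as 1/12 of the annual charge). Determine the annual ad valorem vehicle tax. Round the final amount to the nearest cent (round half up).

2007-01-01 to 2007-08-31: 8 months at 1.6% → £119000 × 1.6% × 8/12 = £1269.3333
2007-09-01 to 2007-12-31: 4 months at 2.45% → £119000 × 2.45% × 4/12 = £971.8333
Total = £2241.1667

£2241.17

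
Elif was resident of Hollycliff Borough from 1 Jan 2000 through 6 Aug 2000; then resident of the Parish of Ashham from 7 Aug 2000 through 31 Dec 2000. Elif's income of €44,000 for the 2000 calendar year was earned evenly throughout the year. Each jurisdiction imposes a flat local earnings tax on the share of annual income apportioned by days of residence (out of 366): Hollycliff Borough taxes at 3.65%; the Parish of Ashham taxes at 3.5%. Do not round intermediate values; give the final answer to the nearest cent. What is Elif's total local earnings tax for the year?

Hollycliff Borough, 1 Jan – 6 Aug 2000: 219 days → €44,000 × 3.65% × 219/366 = €960.9672
The Parish of Ashham, 7 Aug – 31 Dec 2000: 147 days → €44,000 × 3.5% × 147/366 = €618.5246
Total = €1,579.4918

€1,579.49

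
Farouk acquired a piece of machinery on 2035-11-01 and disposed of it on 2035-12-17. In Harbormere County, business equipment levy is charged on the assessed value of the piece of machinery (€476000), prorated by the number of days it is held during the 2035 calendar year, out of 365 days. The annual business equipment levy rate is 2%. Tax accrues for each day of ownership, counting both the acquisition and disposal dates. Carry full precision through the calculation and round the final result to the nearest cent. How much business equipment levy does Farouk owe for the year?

€1225.86

Days held (2035-11-01 to 2035-12-17): 47 out of 365
Tax = €476000 × 2% × 47/365 = €1225.8630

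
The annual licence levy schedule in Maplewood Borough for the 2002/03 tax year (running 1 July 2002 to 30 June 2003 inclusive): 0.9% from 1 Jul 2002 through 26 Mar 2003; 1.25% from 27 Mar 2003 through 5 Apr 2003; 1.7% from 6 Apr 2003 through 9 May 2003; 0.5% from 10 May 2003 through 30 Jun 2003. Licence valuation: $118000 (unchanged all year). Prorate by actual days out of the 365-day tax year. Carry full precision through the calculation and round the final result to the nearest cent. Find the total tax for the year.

$1094.01

1 Jul 2002 – 26 Mar 2003: 269 days at 0.9% → $118000 × 0.9% × 269/365 = $782.6795
27 Mar – 5 Apr 2003: 10 days at 1.25% → $118000 × 1.25% × 10/365 = $40.4110
6 Apr – 9 May 2003: 34 days at 1.7% → $118000 × 1.7% × 34/365 = $186.8603
10 May – 30 Jun 2003: 52 days at 0.5% → $118000 × 0.5% × 52/365 = $84.0548
Total = $1094.0055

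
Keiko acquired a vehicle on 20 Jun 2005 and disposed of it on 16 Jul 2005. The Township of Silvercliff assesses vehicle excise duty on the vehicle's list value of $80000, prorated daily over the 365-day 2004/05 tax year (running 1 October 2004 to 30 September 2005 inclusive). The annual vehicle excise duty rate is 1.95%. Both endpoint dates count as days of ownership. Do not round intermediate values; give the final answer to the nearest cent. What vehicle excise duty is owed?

Days held (20 Jun – 16 Jul 2005): 27 out of 365
Tax = $80000 × 1.95% × 27/365 = $115.3973

$115.40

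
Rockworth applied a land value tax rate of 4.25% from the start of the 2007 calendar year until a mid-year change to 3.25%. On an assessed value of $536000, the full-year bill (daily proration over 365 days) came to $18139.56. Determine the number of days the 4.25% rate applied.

Let d = days at the first rate; then 365 − d days at the second rate.
$536000 × [4.25%·d + 3.25%·(365−d)] / 365 = $18139.56
Solving gives d = 49, so the new rate took effect on February 19, 2007.

49 days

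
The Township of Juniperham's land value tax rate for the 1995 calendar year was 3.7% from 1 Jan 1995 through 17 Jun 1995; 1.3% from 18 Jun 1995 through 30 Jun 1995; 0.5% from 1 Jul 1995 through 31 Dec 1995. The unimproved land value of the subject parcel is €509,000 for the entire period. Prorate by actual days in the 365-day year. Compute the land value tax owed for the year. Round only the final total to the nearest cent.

€10,186.97

1 Jan – 17 Jun 1995: 168 days at 3.7% → €509,000 × 3.7% × 168/365 = €8,668.3397
18 Jun – 30 Jun 1995: 13 days at 1.3% → €509,000 × 1.3% × 13/365 = €235.6740
1 Jul – 31 Dec 1995: 184 days at 0.5% → €509,000 × 0.5% × 184/365 = €1,282.9589
Total = €10,186.9726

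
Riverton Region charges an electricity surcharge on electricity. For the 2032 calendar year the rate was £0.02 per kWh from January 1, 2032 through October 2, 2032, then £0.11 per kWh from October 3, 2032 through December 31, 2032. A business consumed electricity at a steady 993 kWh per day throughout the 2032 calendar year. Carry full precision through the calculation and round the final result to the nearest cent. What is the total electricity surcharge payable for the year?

January 1 – October 2, 2032: 276 days × 993 kWh/day = 274,068 kWh at £0.02/kWh → £5,481.36
October 3 – December 31, 2032: 90 days × 993 kWh/day = 89,370 kWh at £0.11/kWh → £9,830.70

£15,312.06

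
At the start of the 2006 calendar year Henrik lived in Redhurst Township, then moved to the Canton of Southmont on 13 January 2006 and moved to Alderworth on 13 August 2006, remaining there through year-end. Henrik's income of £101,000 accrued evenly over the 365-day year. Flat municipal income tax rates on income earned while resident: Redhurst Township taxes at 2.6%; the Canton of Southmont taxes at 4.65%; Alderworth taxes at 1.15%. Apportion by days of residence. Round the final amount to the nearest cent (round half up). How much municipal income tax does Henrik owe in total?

£3,262.85

Redhurst Township, 1 January – 12 January 2006: 12 days → £101,000 × 2.6% × 12/365 = £86.3342
The Canton of Southmont, 13 January – 12 August 2006: 212 days → £101,000 × 4.65% × 212/365 = £2,727.8301
Alderworth, 13 August – 31 December 2006: 141 days → £101,000 × 1.15% × 141/365 = £448.6890
Total = £3,262.8534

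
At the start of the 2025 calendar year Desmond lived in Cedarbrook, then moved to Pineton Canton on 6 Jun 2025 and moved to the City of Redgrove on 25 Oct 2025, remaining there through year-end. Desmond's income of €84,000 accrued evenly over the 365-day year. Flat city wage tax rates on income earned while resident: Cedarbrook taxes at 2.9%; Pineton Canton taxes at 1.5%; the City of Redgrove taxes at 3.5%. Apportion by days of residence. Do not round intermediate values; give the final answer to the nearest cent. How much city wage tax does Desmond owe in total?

€2,075.61

Cedarbrook, 1 Jan – 5 Jun 2025: 156 days → €84,000 × 2.9% × 156/365 = €1,041.1397
Pineton Canton, 6 Jun – 24 Oct 2025: 141 days → €84,000 × 1.5% × 141/365 = €486.7397
The City of Redgrove, 25 Oct – 31 Dec 2025: 68 days → €84,000 × 3.5% × 68/365 = €547.7260
Total = €2,075.6055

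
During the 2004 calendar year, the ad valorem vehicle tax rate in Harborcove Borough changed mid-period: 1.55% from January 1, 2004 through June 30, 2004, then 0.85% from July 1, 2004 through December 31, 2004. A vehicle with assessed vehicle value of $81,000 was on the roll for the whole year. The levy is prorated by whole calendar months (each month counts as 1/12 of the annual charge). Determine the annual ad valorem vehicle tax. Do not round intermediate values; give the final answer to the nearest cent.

January 1 – June 30, 2004: 6 months at 1.55% → $81,000 × 1.55% × 6/12 = $627.7500
July 1 – December 31, 2004: 6 months at 0.85% → $81,000 × 0.85% × 6/12 = $344.2500
Total = $972.0000

$972.00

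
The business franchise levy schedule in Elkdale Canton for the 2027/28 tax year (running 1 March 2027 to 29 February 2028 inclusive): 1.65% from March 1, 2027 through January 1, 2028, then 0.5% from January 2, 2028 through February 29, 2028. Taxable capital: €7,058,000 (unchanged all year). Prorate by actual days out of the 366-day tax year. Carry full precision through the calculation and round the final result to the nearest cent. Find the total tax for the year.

March 1, 2027 – January 1, 2028: 307 days at 1.65% → €7,058,000 × 1.65% × 307/366 = €97,683.8770
January 2 – February 29, 2028: 59 days at 0.5% → €7,058,000 × 0.5% × 59/366 = €5,688.8251
Total = €103,372.7022

€103,372.70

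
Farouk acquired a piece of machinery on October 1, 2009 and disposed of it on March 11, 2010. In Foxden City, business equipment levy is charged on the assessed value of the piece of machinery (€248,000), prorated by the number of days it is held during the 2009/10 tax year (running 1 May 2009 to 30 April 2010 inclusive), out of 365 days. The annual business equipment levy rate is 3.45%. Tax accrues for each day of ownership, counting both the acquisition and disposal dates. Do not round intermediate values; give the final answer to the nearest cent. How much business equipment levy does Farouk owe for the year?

€3,797.46

Days held (October 1, 2009 – March 11, 2010): 162 out of 365
Tax = €248,000 × 3.45% × 162/365 = €3,797.4575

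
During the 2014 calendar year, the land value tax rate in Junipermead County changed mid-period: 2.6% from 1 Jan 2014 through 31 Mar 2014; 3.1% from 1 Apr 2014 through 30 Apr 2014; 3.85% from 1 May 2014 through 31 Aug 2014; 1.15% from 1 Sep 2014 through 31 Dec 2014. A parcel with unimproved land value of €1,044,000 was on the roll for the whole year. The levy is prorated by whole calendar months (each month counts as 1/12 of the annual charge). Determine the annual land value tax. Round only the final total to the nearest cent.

1 Jan – 31 Mar 2014: 3 months at 2.6% → €1,044,000 × 2.6% × 3/12 = €6,786.0000
1 Apr – 30 Apr 2014: 1 month at 3.1% → €1,044,000 × 3.1% × 1/12 = €2,697.0000
1 May – 31 Aug 2014: 4 months at 3.85% → €1,044,000 × 3.85% × 4/12 = €13,398.0000
1 Sep – 31 Dec 2014: 4 months at 1.15% → €1,044,000 × 1.15% × 4/12 = €4,002.0000
Total = €26,883.0000

€26,883.00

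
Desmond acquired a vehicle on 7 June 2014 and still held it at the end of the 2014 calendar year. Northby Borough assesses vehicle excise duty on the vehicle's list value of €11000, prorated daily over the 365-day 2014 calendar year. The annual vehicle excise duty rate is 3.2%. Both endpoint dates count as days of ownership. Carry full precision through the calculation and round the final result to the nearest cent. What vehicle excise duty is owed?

Days held (7 June – 31 December 2014): 208 out of 365
Tax = €11000 × 3.2% × 208/365 = €200.5918

€200.59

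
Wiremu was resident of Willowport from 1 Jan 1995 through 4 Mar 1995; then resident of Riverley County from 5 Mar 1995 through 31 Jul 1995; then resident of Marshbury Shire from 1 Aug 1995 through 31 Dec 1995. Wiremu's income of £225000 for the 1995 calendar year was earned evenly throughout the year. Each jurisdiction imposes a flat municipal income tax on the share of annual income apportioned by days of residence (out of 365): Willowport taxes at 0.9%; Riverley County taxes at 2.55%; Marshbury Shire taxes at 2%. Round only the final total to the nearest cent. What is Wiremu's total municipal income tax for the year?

£4577.98

Willowport, 1 Jan – 4 Mar 1995: 63 days → £225000 × 0.9% × 63/365 = £349.5205
Riverley County, 5 Mar – 31 Jul 1995: 149 days → £225000 × 2.55% × 149/365 = £2342.1575
Marshbury Shire, 1 Aug – 31 Dec 1995: 153 days → £225000 × 2% × 153/365 = £1886.3014
Total = £4577.9795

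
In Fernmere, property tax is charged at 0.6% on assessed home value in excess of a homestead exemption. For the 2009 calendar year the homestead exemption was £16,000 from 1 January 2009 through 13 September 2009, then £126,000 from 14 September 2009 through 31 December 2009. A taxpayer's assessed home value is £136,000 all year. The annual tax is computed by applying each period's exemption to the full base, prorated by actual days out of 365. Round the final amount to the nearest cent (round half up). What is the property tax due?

1 January – 13 September 2009: 256 days, exemption £16,000 → (£136,000 − £16,000) × 0.6% × 256/365 = £504.9863
14 September – 31 December 2009: 109 days, exemption £126,000 → (£136,000 − £126,000) × 0.6% × 109/365 = £17.9178
Total = £522.9041

£522.90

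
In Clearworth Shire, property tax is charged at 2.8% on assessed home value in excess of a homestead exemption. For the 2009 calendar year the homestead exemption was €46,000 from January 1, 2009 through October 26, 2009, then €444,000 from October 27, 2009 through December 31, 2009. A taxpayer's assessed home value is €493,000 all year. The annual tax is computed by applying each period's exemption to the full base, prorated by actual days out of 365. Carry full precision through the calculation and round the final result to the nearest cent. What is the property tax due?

January 1 – October 26, 2009: 299 days, exemption €46,000 → (€493,000 − €46,000) × 2.8% × 299/365 = €10,252.8329
October 27 – December 31, 2009: 66 days, exemption €444,000 → (€493,000 − €444,000) × 2.8% × 66/365 = €248.0877
Total = €10,500.9205

€10,500.92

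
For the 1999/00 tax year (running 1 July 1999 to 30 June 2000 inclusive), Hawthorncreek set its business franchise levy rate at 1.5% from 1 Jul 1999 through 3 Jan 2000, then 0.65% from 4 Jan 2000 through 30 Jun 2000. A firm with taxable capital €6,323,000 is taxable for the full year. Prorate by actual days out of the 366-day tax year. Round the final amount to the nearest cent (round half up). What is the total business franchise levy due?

€68,559.63

1 Jul 1999 – 3 Jan 2000: 187 days at 1.5% → €6,323,000 × 1.5% × 187/366 = €48,459.0574
4 Jan – 30 Jun 2000: 179 days at 0.65% → €6,323,000 × 0.65% × 179/366 = €20,100.5751
Total = €68,559.6325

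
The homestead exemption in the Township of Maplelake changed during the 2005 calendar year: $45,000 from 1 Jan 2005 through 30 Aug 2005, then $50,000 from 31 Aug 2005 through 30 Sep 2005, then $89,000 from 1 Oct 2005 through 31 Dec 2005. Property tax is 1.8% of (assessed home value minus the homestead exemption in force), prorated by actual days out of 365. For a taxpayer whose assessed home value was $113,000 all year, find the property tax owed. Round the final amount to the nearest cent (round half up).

$1,016.73

1 Jan – 30 Aug 2005: 242 days, exemption $45,000 → ($113,000 − $45,000) × 1.8% × 242/365 = $811.5288
31 Aug – 30 Sep 2005: 31 days, exemption $50,000 → ($113,000 − $50,000) × 1.8% × 31/365 = $96.3123
1 Oct – 31 Dec 2005: 92 days, exemption $89,000 → ($113,000 − $89,000) × 1.8% × 92/365 = $108.8877
Total = $1,016.7288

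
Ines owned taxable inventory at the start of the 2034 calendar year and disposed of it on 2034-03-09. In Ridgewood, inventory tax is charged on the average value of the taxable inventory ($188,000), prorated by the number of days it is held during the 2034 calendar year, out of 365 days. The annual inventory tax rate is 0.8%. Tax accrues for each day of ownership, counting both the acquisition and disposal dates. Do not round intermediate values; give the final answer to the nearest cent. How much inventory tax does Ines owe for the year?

$280.20

Days held (2034-01-01 to 2034-03-09): 68 out of 365
Tax = $188,000 × 0.8% × 68/365 = $280.1973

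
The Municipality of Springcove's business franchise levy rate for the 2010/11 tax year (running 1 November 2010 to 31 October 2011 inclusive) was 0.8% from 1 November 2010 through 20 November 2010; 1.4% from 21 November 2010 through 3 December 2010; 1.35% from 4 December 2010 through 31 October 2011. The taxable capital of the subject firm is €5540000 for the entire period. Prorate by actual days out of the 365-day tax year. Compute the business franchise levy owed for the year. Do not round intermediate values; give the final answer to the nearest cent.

€73219.07

1 November – 20 November 2010: 20 days at 0.8% → €5540000 × 0.8% × 20/365 = €2428.4932
21 November – 3 December 2010: 13 days at 1.4% → €5540000 × 1.4% × 13/365 = €2762.4110
4 December 2010 – 31 October 2011: 332 days at 1.35% → €5540000 × 1.35% × 332/365 = €68028.1644
Total = €73219.0685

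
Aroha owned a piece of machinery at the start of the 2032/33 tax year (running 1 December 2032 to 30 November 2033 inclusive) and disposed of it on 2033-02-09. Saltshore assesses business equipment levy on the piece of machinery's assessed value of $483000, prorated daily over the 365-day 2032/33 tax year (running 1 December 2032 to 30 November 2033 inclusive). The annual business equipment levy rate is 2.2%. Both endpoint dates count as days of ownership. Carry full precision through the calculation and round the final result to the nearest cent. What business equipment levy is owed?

$2066.98

Days held (2032-12-01 to 2033-02-09): 71 out of 365
Tax = $483000 × 2.2% × 71/365 = $2066.9753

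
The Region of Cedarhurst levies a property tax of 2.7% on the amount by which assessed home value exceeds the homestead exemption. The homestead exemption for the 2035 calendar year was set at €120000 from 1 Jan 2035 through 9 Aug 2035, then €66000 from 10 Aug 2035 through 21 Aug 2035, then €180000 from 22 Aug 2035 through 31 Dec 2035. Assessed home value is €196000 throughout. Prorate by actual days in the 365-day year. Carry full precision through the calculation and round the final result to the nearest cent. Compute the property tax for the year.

€1514.07

1 Jan – 9 Aug 2035: 221 days, exemption €120000 → (€196000 − €120000) × 2.7% × 221/365 = €1242.4438
10 Aug – 21 Aug 2035: 12 days, exemption €66000 → (€196000 − €66000) × 2.7% × 12/365 = €115.3973
22 Aug – 31 Dec 2035: 132 days, exemption €180000 → (€196000 − €180000) × 2.7% × 132/365 = €156.2301
Total = €1514.0712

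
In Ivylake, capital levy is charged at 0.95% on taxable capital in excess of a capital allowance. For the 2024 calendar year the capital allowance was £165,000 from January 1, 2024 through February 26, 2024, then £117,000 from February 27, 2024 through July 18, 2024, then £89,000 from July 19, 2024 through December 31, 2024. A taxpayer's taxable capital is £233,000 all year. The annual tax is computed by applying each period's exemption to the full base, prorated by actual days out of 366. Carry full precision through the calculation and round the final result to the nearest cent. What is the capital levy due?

January 1 – February 26, 2024: 57 days, exemption £165,000 → (£233,000 − £165,000) × 0.95% × 57/366 = £100.6066
February 27 – July 18, 2024: 143 days, exemption £117,000 → (£233,000 − £117,000) × 0.95% × 143/366 = £430.5628
July 19 – December 31, 2024: 166 days, exemption £89,000 → (£233,000 − £89,000) × 0.95% × 166/366 = £620.4590
Total = £1,151.6284

£1,151.63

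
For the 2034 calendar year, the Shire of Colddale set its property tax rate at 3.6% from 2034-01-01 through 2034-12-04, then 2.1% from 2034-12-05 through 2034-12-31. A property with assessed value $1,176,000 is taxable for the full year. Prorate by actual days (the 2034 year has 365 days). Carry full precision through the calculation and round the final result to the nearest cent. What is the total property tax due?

2034-01-01 to 2034-12-04: 338 days at 3.6% → $1,176,000 × 3.6% × 338/365 = $39,204.2959
2034-12-05 to 2034-12-31: 27 days at 2.1% → $1,176,000 × 2.1% × 27/365 = $1,826.8274
Total = $41,031.1233

$41,031.12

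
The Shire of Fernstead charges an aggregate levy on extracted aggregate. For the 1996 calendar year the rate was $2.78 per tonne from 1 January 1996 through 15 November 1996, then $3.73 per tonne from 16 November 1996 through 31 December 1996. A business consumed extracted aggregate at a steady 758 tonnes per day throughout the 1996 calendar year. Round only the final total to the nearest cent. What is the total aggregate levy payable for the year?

$804374.44

1 January – 15 November 1996: 320 days × 758 tonnes/day = 242,560 tonnes at $2.78/tonne → $674316.80
16 November – 31 December 1996: 46 days × 758 tonnes/day = 34,868 tonnes at $3.73/tonne → $130057.64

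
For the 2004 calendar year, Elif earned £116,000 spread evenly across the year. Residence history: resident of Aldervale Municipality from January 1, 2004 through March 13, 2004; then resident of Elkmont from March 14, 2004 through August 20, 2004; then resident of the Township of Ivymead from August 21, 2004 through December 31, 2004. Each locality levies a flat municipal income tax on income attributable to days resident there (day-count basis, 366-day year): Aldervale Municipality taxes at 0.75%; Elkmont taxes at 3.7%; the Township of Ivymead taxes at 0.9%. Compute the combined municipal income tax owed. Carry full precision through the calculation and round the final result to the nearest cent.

Aldervale Municipality, January 1 – March 13, 2004: 73 days → £116,000 × 0.75% × 73/366 = £173.5246
Elkmont, March 14 – August 20, 2004: 160 days → £116,000 × 3.7% × 160/366 = £1,876.2842
The Township of Ivymead, August 21 – December 31, 2004: 133 days → £116,000 × 0.9% × 133/366 = £379.3770
Total = £2,429.1858

£2,429.19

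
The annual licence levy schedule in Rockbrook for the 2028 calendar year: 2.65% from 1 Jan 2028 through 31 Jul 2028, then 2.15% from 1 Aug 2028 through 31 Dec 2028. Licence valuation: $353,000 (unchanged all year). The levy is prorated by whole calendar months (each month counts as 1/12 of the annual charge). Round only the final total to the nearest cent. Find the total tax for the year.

$8,619.08

1 Jan – 31 Jul 2028: 7 months at 2.65% → $353,000 × 2.65% × 7/12 = $5,456.7917
1 Aug – 31 Dec 2028: 5 months at 2.15% → $353,000 × 2.15% × 5/12 = $3,162.2917
Total = $8,619.0833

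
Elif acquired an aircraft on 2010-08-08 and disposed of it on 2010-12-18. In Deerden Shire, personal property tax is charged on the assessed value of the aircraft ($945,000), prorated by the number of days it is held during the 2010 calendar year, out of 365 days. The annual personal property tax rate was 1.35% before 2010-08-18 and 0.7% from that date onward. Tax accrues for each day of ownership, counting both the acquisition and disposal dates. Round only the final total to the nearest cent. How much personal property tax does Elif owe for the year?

$2,578.68

2010-08-08 to 2010-08-17: 10 days at 1.35% → $945,000 × 1.35% × 10/365 = $349.5205
2010-08-18 to 2010-12-18: 123 days at 0.7% → $945,000 × 0.7% × 123/365 = $2,229.1644
Total = $2,578.6849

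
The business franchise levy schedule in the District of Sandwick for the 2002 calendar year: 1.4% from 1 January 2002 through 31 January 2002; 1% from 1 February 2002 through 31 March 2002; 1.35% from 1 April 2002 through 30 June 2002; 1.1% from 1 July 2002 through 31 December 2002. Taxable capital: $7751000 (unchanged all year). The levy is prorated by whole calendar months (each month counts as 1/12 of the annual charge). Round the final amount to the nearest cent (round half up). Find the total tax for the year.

1 January – 31 January 2002: 1 month at 1.4% → $7751000 × 1.4% × 1/12 = $9042.8333
1 February – 31 March 2002: 2 months at 1% → $7751000 × 1% × 2/12 = $12918.3333
1 April – 30 June 2002: 3 months at 1.35% → $7751000 × 1.35% × 3/12 = $26159.6250
1 July – 31 December 2002: 6 months at 1.1% → $7751000 × 1.1% × 6/12 = $42630.5000
Total = $90751.2917

$90751.29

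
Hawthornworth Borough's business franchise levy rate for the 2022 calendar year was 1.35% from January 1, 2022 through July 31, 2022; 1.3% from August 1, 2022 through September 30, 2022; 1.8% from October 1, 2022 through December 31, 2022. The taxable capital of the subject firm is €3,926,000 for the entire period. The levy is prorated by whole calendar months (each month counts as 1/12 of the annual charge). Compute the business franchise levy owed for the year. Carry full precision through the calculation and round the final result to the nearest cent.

€57,090.58

January 1 – July 31, 2022: 7 months at 1.35% → €3,926,000 × 1.35% × 7/12 = €30,917.2500
August 1 – September 30, 2022: 2 months at 1.3% → €3,926,000 × 1.3% × 2/12 = €8,506.3333
October 1 – December 31, 2022: 3 months at 1.8% → €3,926,000 × 1.8% × 3/12 = €17,667.0000
Total = €57,090.5833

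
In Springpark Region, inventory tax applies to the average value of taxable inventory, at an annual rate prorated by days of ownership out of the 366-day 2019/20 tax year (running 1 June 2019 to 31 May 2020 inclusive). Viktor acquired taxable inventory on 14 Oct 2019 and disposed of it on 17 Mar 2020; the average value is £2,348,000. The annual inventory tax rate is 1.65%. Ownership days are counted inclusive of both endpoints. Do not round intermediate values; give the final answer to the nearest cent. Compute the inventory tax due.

£16,512.98

Days held (14 Oct 2019 – 17 Mar 2020): 156 out of 366
Tax = £2,348,000 × 1.65% × 156/366 = £16,512.9836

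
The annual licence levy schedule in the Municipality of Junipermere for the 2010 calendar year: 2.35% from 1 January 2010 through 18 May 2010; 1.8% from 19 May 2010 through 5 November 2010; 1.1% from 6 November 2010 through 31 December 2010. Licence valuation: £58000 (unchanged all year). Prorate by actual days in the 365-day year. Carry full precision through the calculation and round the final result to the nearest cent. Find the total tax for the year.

1 January – 18 May 2010: 138 days at 2.35% → £58000 × 2.35% × 138/365 = £515.3260
19 May – 5 November 2010: 171 days at 1.8% → £58000 × 1.8% × 171/365 = £489.1068
6 November – 31 December 2010: 56 days at 1.1% → £58000 × 1.1% × 56/365 = £97.8849
Total = £1102.3178

£1102.32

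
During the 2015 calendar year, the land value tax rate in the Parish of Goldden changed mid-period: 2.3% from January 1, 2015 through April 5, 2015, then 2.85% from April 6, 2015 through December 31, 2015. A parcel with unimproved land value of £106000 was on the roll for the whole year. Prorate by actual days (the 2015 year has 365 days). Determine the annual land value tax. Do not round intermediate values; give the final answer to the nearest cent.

January 1 – April 5, 2015: 95 days at 2.3% → £106000 × 2.3% × 95/365 = £634.5479
April 6 – December 31, 2015: 270 days at 2.85% → £106000 × 2.85% × 270/365 = £2234.7123
Total = £2869.2603

£2869.26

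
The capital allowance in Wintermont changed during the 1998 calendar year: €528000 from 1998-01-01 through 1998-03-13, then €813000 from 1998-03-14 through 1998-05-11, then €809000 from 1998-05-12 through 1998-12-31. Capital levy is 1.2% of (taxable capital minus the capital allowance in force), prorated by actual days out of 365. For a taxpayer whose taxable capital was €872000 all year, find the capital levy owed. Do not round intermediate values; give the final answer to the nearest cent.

1998-01-01 to 1998-03-13: 72 days, exemption €528000 → (€872000 − €528000) × 1.2% × 72/365 = €814.2904
1998-03-14 to 1998-05-11: 59 days, exemption €813000 → (€872000 − €813000) × 1.2% × 59/365 = €114.4438
1998-05-12 to 1998-12-31: 234 days, exemption €809000 → (€872000 − €809000) × 1.2% × 234/365 = €484.6685
Total = €1413.4027

€1413.40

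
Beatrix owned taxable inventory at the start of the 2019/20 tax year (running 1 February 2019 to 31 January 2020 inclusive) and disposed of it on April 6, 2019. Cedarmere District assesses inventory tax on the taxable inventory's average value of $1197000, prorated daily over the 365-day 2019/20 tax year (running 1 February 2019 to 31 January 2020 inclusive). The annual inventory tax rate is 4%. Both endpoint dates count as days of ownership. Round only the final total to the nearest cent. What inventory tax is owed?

Days held (February 1 – April 6, 2019): 65 out of 365
Tax = $1197000 × 4% × 65/365 = $8526.5753

$8526.58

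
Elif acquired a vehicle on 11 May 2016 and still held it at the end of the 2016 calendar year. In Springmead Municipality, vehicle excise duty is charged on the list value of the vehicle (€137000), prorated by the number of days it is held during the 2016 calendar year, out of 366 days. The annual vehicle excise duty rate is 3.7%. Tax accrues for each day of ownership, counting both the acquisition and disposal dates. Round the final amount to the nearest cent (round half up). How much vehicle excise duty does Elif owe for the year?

Days held (11 May – 31 December 2016): 235 out of 366
Tax = €137000 × 3.7% × 235/366 = €3254.6858

€3254.69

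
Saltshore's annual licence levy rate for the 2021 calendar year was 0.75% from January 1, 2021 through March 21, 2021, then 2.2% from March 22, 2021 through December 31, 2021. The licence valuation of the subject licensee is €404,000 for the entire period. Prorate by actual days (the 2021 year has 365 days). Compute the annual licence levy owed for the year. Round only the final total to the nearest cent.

January 1 – March 21, 2021: 80 days at 0.75% → €404,000 × 0.75% × 80/365 = €664.1096
March 22 – December 31, 2021: 285 days at 2.2% → €404,000 × 2.2% × 285/365 = €6,939.9452
Total = €7,604.0548

€7,604.05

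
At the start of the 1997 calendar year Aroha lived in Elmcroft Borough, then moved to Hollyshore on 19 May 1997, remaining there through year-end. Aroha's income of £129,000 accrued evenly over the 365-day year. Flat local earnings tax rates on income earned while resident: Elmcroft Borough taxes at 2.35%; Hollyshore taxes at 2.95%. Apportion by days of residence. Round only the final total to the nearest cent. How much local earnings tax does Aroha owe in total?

Elmcroft Borough, 1 Jan – 18 May 1997: 138 days → £129,000 × 2.35% × 138/365 = £1,146.1562
Hollyshore, 19 May – 31 Dec 1997: 227 days → £129,000 × 2.95% × 227/365 = £2,366.7082
Total = £3,512.8644

£3,512.86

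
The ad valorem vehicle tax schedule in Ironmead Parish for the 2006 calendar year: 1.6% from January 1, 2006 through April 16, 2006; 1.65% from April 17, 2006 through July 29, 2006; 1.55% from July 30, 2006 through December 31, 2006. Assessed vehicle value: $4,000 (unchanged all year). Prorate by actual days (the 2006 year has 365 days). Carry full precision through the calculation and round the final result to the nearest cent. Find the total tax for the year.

$63.72

January 1 – April 16, 2006: 106 days at 1.6% → $4,000 × 1.6% × 106/365 = $18.5863
April 17 – July 29, 2006: 104 days at 1.65% → $4,000 × 1.65% × 104/365 = $18.8055
July 30 – December 31, 2006: 155 days at 1.55% → $4,000 × 1.55% × 155/365 = $26.3288
Total = $63.7205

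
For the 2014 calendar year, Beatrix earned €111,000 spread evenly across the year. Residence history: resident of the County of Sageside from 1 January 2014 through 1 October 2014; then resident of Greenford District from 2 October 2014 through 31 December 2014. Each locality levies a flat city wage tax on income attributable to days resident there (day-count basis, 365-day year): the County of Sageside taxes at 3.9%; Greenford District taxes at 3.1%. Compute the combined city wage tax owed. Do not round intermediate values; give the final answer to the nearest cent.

The County of Sageside, 1 January – 1 October 2014: 274 days → €111,000 × 3.9% × 274/365 = €3,249.7151
Greenford District, 2 October – 31 December 2014: 91 days → €111,000 × 3.1% × 91/365 = €857.8932
Total = €4,107.6082

€4,107.61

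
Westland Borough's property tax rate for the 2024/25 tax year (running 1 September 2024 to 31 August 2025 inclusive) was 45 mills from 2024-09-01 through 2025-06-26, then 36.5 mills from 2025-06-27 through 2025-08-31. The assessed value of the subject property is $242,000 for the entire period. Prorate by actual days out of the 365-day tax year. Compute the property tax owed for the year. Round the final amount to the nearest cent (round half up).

$10,518.05

2024-09-01 to 2025-06-26: 299 days at 45 mills → $242,000 × 4.5% × 299/365 = $8,920.8493
2025-06-27 to 2025-08-31: 66 days at 36.5 mills → $242,000 × 3.65% × 66/365 = $1,597.2000
Total = $10,518.0493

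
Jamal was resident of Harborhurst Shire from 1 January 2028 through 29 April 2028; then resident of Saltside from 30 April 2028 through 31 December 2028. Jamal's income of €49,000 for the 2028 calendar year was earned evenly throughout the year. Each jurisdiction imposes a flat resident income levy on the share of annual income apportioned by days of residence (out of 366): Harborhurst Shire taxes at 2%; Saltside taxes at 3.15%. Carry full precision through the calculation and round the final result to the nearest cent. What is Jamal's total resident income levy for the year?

Harborhurst Shire, 1 January – 29 April 2028: 120 days → €49,000 × 2% × 120/366 = €321.3115
Saltside, 30 April – 31 December 2028: 246 days → €49,000 × 3.15% × 246/366 = €1,037.4344
Total = €1,358.7459

€1,358.75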